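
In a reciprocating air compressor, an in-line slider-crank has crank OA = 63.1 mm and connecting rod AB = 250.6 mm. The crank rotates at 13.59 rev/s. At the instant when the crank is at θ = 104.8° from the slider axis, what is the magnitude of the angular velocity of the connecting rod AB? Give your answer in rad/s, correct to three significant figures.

ω = 85.39 rad/s (converted from 13.59 rev/s).
The rod makes angle φ with the slider axis where L sinφ = r sinθ; differentiating, L cosφ·φ̇ = r ω cosθ.
L cosφ = √(L² − r² sin²θ) = 0.24306 m.
|ω_rod| = r ω |cosθ| / √(L² − r² sin²θ) = 0.0631·85.39·0.25545/0.24306 = 5.6626 rad/s.

5.66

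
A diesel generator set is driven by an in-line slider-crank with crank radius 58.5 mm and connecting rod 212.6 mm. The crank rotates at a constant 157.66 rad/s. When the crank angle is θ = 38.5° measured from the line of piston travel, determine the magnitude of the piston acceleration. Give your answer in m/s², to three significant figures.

ω = 157.7 rad/s
x(θ) = r cosθ + √(L² − r² sin²θ); with ω constant, a = ω²·d²x/dθ².
d²x/dθ² = −r cosθ − r²(cos2θ)/√u − r⁴ sin²2θ/(4u^{3/2}),  u = L² − r² sin²θ = 0.0438726 m².
Substituting r = 0.0585 m, L = 0.2126 m, θ = 38.5°: d²x/dθ² = -0.04976 m.
a = ω²·d²x/dθ² = (157.7)²·(-0.04976) = -1236.9 m/s²;  |a| = 1236.9 m/s².

1240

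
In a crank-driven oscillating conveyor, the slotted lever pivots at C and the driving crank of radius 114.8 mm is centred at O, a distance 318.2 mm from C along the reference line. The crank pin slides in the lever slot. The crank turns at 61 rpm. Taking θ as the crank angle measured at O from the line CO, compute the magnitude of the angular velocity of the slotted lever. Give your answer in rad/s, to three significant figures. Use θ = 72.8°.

1.13

ω = 6.388 rad/s (from 61 rpm).
Crank pin A relative to C: A = (d + r cosθ, r sinθ); lever angle φ = atan2(r sinθ, d + r cosθ).
Differentiating tanφ: φ̇ = rω(d cosθ + r)/(d² + r² + 2dr cosθ).
d² + r² + 2dr cosθ = |CA|² = 0.136034 m²;  d cosθ + r = +0.20889 m.
|ω_lever| = |0.1148·6.388·+0.20889| / 0.136034 = 1.1261 rad/s.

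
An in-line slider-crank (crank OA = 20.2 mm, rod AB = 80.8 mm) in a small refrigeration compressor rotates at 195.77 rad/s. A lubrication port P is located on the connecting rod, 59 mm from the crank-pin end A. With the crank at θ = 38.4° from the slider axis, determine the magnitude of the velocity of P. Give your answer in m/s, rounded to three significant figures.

2.93

ω = 195.8 rad/s.  Crank-pin speed |V_A| = rω = 3.9546 m/s, perpendicular to OA.
Rod angle: sinφ = −(r/L) sinθ ⇒ φ = -8.933°; ω_rod = −rω cosθ/√(L²−r²sin²θ) = -38.827 rad/s.
V_P = V_A + ω_rod × AP, with AP = 0.059 m along the rod.
Components: V_Px = −rω sinθ − a·ω_rod·sinφ = -2.8121 m/s;  V_Py = rω cosθ + a·ω_rod·cosφ = +0.83616 m/s.
|V_P| = √(V_Px² + V_Py²) = 2.9338 m/s.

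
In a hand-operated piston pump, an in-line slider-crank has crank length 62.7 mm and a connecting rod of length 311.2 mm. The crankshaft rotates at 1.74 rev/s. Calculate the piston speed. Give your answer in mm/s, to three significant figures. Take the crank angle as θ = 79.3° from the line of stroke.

699

ω = 2π·1.74 = 10.93 rad/s
For an in-line slider-crank, x = r cosθ + √(L² − r² sin²θ), so v = −rω sinθ·[1 + r cosθ/√(L² − r² sin²θ)].
With r = 0.0627 m, L = 0.3112 m, θ = 79.3°: √(L² − r² sin²θ) = 0.30504 m.
v = −0.0627·10.93·0.98261·[1 + 0.0627·0.18567/0.30504] = -0.69927 m/s.
|v| = 0.69927 m/s = 699.27 mm/s.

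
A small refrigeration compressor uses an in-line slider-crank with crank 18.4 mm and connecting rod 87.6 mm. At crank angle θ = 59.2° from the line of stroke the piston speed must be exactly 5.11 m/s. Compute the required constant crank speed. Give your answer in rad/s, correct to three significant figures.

For an in-line slider-crank, |v_piston| = rω|sinθ|·[1 + r cosθ/√(L² − r² sin²θ)].
With r = 0.0184 m, L = 0.0876 m, θ = 59.2°: the bracketed kinematic factor |dx/dθ| = 0.017533 m.
ω = v/|dx/dθ| = 5.11/0.017533 = 291.45 rad/s.

291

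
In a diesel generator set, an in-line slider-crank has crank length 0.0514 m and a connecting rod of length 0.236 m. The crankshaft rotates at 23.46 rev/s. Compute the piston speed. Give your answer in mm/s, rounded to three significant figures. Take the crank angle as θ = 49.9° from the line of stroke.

ω = 2π·23.5 = 147.4 rad/s
For an in-line slider-crank, x = r cosθ + √(L² − r² sin²θ), so v = −rω sinθ·[1 + r cosθ/√(L² − r² sin²θ)].
With r = 0.0514 m, L = 0.236 m, θ = 49.9°: √(L² − r² sin²θ) = 0.2327 m.
v = −0.0514·147.4·0.76492·[1 + 0.0514·0.64412/0.2327] = -6.62 m/s.
|v| = 6.62 m/s = 6620 mm/s.

6620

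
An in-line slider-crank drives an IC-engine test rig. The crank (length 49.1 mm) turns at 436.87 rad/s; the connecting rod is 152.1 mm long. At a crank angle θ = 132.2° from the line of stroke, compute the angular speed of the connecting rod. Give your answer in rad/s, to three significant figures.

ω = 436.9 rad/s
The rod makes angle φ with the slider axis where L sinφ = r sinθ; differentiating, L cosφ·φ̇ = r ω cosθ.
L cosφ = √(L² − r² sin²θ) = 0.14769 m.
|ω_rod| = r ω |cosθ| / √(L² − r² sin²θ) = 0.0491·436.9·0.67172/0.14769 = 97.562 rad/s.

97.6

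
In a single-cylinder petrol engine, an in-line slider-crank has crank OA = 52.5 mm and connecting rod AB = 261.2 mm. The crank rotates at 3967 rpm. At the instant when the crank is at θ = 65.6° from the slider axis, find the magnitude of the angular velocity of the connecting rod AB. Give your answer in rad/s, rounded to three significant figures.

35.1

ω = 415.4 rad/s (converted from 3967 rpm).
The rod makes angle φ with the slider axis where L sinφ = r sinθ; differentiating, L cosφ·φ̇ = r ω cosθ.
L cosφ = √(L² − r² sin²θ) = 0.25679 m.
|ω_rod| = r ω |cosθ| / √(L² − r² sin²θ) = 0.0525·415.4·0.41310/0.25679 = 35.086 rad/s.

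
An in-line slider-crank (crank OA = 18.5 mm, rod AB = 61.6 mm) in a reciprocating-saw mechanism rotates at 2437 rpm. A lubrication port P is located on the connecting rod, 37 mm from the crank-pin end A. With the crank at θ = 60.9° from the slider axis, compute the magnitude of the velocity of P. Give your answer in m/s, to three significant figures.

4.59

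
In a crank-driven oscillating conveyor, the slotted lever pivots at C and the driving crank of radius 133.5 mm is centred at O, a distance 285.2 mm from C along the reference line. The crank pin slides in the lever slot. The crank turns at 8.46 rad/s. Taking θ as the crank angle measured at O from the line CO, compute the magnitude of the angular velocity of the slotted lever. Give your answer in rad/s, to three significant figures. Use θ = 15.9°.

2.67

ω = 8.46 rad/s
Crank pin A relative to C: A = (d + r cosθ, r sinθ); lever angle φ = atan2(r sinθ, d + r cosθ).
Differentiating tanφ: φ̇ = rω(d cosθ + r)/(d² + r² + 2dr cosθ).
d² + r² + 2dr cosθ = |CA|² = 0.172396 m²;  d cosθ + r = +0.40779 m.
|ω_lever| = |0.1335·8.46·+0.40779| / 0.172396 = 2.6715 rad/s.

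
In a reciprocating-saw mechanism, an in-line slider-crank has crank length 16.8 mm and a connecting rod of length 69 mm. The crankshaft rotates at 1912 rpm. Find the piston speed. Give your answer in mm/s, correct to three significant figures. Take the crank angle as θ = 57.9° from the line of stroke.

3230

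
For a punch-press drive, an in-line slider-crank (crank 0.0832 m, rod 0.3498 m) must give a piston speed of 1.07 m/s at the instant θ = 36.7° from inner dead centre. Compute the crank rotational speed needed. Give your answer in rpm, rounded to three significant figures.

172

For an in-line slider-crank, |v_piston| = rω|sinθ|·[1 + r cosθ/√(L² − r² sin²θ)].
With r = 0.0832 m, L = 0.3498 m, θ = 36.7°: the bracketed kinematic factor |dx/dθ| = 0.059302 m.
ω = v/|dx/dθ| = 1.07/0.059302 = 18.043 rad/s.
N = 60ω/(2π) = 172.3 rpm.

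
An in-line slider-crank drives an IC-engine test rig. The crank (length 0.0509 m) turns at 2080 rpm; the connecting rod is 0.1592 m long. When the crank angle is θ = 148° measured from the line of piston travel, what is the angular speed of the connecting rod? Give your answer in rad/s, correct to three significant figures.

ω = 217.8 rad/s (converted from 2080 rpm).
The rod makes angle φ with the slider axis where L sinφ = r sinθ; differentiating, L cosφ·φ̇ = r ω cosθ.
L cosφ = √(L² − r² sin²θ) = 0.1569 m.
|ω_rod| = r ω |cosθ| / √(L² − r² sin²θ) = 0.0509·217.8·0.84805/0.1569 = 59.926 rad/s.

59.9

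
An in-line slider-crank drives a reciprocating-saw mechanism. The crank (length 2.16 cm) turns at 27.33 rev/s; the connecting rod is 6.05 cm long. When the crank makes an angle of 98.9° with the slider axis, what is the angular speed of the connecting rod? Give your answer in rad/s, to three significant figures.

10.1

ω = 171.7 rad/s (converted from 27.33 rev/s).
The rod makes angle φ with the slider axis where L sinφ = r sinθ; differentiating, L cosφ·φ̇ = r ω cosθ.
L cosφ = √(L² − r² sin²θ) = 0.056611 m.
|ω_rod| = r ω |cosθ| / √(L² − r² sin²θ) = 0.0216·171.7·0.15471/0.056611 = 10.137 rad/s.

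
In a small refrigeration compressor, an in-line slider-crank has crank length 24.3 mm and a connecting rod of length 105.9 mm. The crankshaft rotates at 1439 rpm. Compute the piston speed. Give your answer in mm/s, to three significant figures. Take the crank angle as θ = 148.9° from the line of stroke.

1520

ω = 2π·1439/60 = 150.7 rad/s
For an in-line slider-crank, x = r cosθ + √(L² − r² sin²θ), so v = −rω sinθ·[1 + r cosθ/√(L² − r² sin²θ)].
With r = 0.0243 m, L = 0.1059 m, θ = 148.9°: √(L² − r² sin²θ) = 0.10515 m.
v = −0.0243·150.7·0.51653·[1 + 0.0243·-0.85627/0.10515] = -1.5172 m/s.
|v| = 1.5172 m/s = 1517.2 mm/s.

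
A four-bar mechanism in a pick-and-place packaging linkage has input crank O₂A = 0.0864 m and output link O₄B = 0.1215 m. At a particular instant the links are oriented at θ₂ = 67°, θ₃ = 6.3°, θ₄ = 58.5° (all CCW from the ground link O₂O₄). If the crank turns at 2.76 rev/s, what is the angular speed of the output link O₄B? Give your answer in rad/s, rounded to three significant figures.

ω₂ = 17.34 rad/s (from 2.76 rev/s).
Differentiating the loop-closure r₂e^{iθ₂}+r₃e^{iθ₃}=r₁+r₄e^{iθ₄} gives r₂ω₂e^{iθ₂}+r₃ω₃e^{iθ₃}=r₄ω₄e^{iθ₄}.
Eliminating the other unknown: ω₄ = r₂ω₂ sin(θ₂−θ₃) / [r₄ sin(θ₄−θ₃)].
Numerator sine = +0.87207; denominator sine = +0.79016.
Result = 0.0864·17.34·(+0.87207) / (0.1215·(+0.79016)) = +13.61 rad/s; magnitude 13.61 rad/s.

13.6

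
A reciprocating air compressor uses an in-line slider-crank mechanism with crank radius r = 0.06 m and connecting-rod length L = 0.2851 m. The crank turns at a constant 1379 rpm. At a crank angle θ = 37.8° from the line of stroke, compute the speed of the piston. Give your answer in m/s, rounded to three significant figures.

6.20

ω = 2π·1379/60 = 144.4 rad/s
For an in-line slider-crank, x = r cosθ + √(L² − r² sin²θ), so v = −rω sinθ·[1 + r cosθ/√(L² − r² sin²θ)].
With r = 0.06 m, L = 0.2851 m, θ = 37.8°: √(L² − r² sin²θ) = 0.28272 m.
v = −0.06·144.4·0.61291·[1 + 0.06·0.79016/0.28272] = -6.2011 m/s.
|v| = 6.2011 m/s.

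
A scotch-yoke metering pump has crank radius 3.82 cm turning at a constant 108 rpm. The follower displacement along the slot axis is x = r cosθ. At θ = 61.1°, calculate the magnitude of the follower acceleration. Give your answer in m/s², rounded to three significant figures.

2.36

ω = 11.31 rad/s (from 108 rpm).
x = r cosθ ⇒ ẍ = −rω² cosθ (ω constant).
|a| = rω²|cosθ| = 0.0382·(11.31)²·|cos 61.1°| = 2.3614 m/s².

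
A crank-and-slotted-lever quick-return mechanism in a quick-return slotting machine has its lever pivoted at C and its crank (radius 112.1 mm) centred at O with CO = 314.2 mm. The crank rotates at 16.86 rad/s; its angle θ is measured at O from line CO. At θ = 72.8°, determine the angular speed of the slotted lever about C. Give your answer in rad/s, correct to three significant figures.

2.93

ω = 16.86 rad/s
Crank pin A relative to C: A = (d + r cosθ, r sinθ); lever angle φ = atan2(r sinθ, d + r cosθ).
Differentiating tanφ: φ̇ = rω(d cosθ + r)/(d² + r² + 2dr cosθ).
d² + r² + 2dr cosθ = |CA|² = 0.132119 m²;  d cosθ + r = +0.20501 m.
|ω_lever| = |0.1121·16.86·+0.20501| / 0.132119 = 2.9328 rad/s.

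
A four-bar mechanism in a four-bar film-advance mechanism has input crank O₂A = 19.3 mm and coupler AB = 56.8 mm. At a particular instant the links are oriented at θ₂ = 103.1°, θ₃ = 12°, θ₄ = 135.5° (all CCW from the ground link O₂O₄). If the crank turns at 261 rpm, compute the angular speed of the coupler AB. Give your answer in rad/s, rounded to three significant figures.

ω₂ = 27.33 rad/s (from 261 rpm).
Differentiating the loop-closure r₂e^{iθ₂}+r₃e^{iθ₃}=r₁+r₄e^{iθ₄} gives r₂ω₂e^{iθ₂}+r₃ω₃e^{iθ₃}=r₄ω₄e^{iθ₄}.
Eliminating the other unknown: ω₃ = r₂ω₂ sin(θ₄−θ₂) / [r₃ sin(θ₃−θ₄)].
Numerator sine = +0.53583; denominator sine = -0.83389.
Result = 0.0193·27.33·(+0.53583) / (0.0568·(-0.83389)) = -5.9675 rad/s; magnitude 5.9675 rad/s.

5.97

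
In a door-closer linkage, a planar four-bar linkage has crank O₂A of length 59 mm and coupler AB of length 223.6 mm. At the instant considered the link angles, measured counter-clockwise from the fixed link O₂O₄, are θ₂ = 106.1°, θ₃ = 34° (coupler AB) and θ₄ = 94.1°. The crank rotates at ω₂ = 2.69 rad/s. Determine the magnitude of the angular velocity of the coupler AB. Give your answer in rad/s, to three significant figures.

0.170

ω₂ = 2.69 rad/s
Differentiating the loop-closure r₂e^{iθ₂}+r₃e^{iθ₃}=r₁+r₄e^{iθ₄} gives r₂ω₂e^{iθ₂}+r₃ω₃e^{iθ₃}=r₄ω₄e^{iθ₄}.
Eliminating the other unknown: ω₃ = r₂ω₂ sin(θ₄−θ₂) / [r₃ sin(θ₃−θ₄)].
Numerator sine = -0.20791; denominator sine = -0.86690.
Result = 0.059·2.69·(-0.20791) / (0.2236·(-0.86690)) = +0.17023 rad/s; magnitude 0.17023 rad/s.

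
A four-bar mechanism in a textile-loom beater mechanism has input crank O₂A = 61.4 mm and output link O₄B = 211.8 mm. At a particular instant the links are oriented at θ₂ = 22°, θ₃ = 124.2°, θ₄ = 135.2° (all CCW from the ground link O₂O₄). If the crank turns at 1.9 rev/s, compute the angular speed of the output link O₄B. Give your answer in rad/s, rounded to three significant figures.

17.7

ω₂ = 11.94 rad/s (from 1.9 rev/s).
Differentiating the loop-closure r₂e^{iθ₂}+r₃e^{iθ₃}=r₁+r₄e^{iθ₄} gives r₂ω₂e^{iθ₂}+r₃ω₃e^{iθ₃}=r₄ω₄e^{iθ₄}.
Eliminating the other unknown: ω₄ = r₂ω₂ sin(θ₂−θ₃) / [r₄ sin(θ₄−θ₃)].
Numerator sine = -0.97742; denominator sine = +0.19081.
Result = 0.0614·11.94·(-0.97742) / (0.2118·(+0.19081)) = -17.728 rad/s; magnitude 17.728 rad/s.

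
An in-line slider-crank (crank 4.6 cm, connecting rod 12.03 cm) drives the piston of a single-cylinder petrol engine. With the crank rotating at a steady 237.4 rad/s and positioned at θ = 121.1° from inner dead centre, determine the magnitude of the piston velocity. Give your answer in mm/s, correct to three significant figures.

7400

ω = 237.4 rad/s
For an in-line slider-crank, x = r cosθ + √(L² − r² sin²θ), so v = −rω sinθ·[1 + r cosθ/√(L² − r² sin²θ)].
With r = 0.046 m, L = 0.1203 m, θ = 121.1°: √(L² − r² sin²θ) = 0.11367 m.
v = −0.046·237.4·0.85627·[1 + 0.046·-0.51653/0.11367] = -7.3962 m/s.
|v| = 7.3962 m/s = 7396.2 mm/s.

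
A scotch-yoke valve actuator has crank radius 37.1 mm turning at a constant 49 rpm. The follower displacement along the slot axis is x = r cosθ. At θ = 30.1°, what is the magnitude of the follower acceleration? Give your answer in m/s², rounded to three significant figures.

0.845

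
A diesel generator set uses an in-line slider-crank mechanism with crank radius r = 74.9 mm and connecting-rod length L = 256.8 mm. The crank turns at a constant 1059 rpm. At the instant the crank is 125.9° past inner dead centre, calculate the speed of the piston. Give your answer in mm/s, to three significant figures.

ω = 2π·1059/60 = 110.9 rad/s
For an in-line slider-crank, x = r cosθ + √(L² − r² sin²θ), so v = −rω sinθ·[1 + r cosθ/√(L² − r² sin²θ)].
With r = 0.0749 m, L = 0.2568 m, θ = 125.9°: √(L² − r² sin²θ) = 0.24953 m.
v = −0.0749·110.9·0.81004·[1 + 0.0749·-0.58637/0.24953] = -5.5442 m/s.
|v| = 5.5442 m/s = 5544.2 mm/s.

5540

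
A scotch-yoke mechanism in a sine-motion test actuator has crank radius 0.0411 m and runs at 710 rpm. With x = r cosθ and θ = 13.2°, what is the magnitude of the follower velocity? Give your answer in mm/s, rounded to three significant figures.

ω = 74.35 rad/s (from 710 rpm).
x = r cosθ ⇒ ẋ = −rω sinθ.
|v| = rω|sinθ| = 0.0411·74.35·|sin 13.2°| = 0.6978 m/s = 697.8 mm/s.

698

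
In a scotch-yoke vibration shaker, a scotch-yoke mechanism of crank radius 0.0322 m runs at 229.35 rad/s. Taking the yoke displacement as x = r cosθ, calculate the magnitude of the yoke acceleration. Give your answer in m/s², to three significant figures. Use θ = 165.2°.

1640

ω = 229.3 rad/s
x = r cosθ ⇒ ẍ = −rω² cosθ (ω constant).
|a| = rω²|cosθ| = 0.0322·(229.3)²·|cos 165.2°| = 1637.6 m/s².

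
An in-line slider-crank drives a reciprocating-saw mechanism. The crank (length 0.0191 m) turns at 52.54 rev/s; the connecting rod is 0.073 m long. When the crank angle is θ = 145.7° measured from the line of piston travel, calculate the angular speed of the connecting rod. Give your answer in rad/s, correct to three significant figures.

72.1

ω = 330.1 rad/s (converted from 52.54 rev/s).
The rod makes angle φ with the slider axis where L sinφ = r sinθ; differentiating, L cosφ·φ̇ = r ω cosθ.
L cosφ = √(L² − r² sin²θ) = 0.072202 m.
|ω_rod| = r ω |cosθ| / √(L² − r² sin²θ) = 0.0191·330.1·0.82610/0.072202 = 72.141 rad/s.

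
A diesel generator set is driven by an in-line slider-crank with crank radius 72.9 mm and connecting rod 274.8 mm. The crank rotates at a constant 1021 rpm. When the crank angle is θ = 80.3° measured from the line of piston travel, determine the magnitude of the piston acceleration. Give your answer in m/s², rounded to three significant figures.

75.2

ω = 2π·1021/60 = 106.9 rad/s
x(θ) = r cosθ + √(L² − r² sin²θ); with ω constant, a = ω²·d²x/dθ².
d²x/dθ² = −r cosθ − r²(cos2θ)/√u − r⁴ sin²2θ/(4u^{3/2}),  u = L² − r² sin²θ = 0.0703515 m².
Substituting r = 0.0729 m, L = 0.2748 m, θ = 80.3°: d²x/dθ² = +0.0065741 m.
a = ω²·d²x/dθ² = (106.9)²·(+0.0065741) = +75.153 m/s²;  |a| = 75.153 m/s².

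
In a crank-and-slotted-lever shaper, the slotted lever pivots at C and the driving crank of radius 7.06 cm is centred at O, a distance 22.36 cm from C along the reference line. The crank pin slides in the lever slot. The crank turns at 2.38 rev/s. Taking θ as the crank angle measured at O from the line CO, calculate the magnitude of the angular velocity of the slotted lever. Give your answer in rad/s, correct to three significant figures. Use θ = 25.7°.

3.44

ω = 14.95 rad/s (from 2.38 rev/s).
Crank pin A relative to C: A = (d + r cosθ, r sinθ); lever angle φ = atan2(r sinθ, d + r cosθ).
Differentiating tanφ: φ̇ = rω(d cosθ + r)/(d² + r² + 2dr cosθ).
d² + r² + 2dr cosθ = |CA|² = 0.0834304 m²;  d cosθ + r = +0.27208 m.
|ω_lever| = |0.0706·14.95·+0.27208| / 0.0834304 = 3.443 rad/s.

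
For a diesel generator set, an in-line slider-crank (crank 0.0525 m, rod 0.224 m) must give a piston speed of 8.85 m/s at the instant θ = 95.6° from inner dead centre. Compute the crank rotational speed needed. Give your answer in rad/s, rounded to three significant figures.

For an in-line slider-crank, |v_piston| = rω|sinθ|·[1 + r cosθ/√(L² − r² sin²θ)].
With r = 0.0525 m, L = 0.224 m, θ = 95.6°: the bracketed kinematic factor |dx/dθ| = 0.051021 m.
ω = v/|dx/dθ| = 8.85/0.051021 = 173.46 rad/s.

173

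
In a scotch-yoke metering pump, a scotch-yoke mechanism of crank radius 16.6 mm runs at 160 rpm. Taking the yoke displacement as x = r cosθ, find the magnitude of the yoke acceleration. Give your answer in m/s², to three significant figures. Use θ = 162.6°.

ω = 16.76 rad/s (from 160 rpm).
x = r cosθ ⇒ ẍ = −rω² cosθ (ω constant).
|a| = rω²|cosθ| = 0.0166·(16.76)²·|cos 162.6°| = 4.447 m/s².

4.45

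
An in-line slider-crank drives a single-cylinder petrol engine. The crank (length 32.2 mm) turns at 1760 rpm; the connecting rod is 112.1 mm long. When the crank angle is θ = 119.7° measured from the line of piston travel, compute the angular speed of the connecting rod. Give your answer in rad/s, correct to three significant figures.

ω = 184.3 rad/s (converted from 1760 rpm).
The rod makes angle φ with the slider axis where L sinφ = r sinθ; differentiating, L cosφ·φ̇ = r ω cosθ.
L cosφ = √(L² − r² sin²θ) = 0.10855 m.
|ω_rod| = r ω |cosθ| / √(L² − r² sin²θ) = 0.0322·184.3·0.49546/0.10855 = 27.087 rad/s.

27.1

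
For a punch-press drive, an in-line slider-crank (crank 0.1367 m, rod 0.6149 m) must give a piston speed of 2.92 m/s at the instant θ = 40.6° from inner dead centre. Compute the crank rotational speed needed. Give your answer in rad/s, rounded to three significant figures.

For an in-line slider-crank, |v_piston| = rω|sinθ|·[1 + r cosθ/√(L² − r² sin²θ)].
With r = 0.1367 m, L = 0.6149 m, θ = 40.6°: the bracketed kinematic factor |dx/dθ| = 0.10414 m.
ω = v/|dx/dθ| = 2.92/0.10414 = 28.04 rad/s.

28.0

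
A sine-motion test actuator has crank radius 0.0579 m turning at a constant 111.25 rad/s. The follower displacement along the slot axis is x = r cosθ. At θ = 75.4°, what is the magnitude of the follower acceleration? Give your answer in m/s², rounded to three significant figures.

181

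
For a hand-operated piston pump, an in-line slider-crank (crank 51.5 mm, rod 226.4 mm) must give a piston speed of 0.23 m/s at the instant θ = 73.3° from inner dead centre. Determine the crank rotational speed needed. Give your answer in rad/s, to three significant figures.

For an in-line slider-crank, |v_piston| = rω|sinθ|·[1 + r cosθ/√(L² − r² sin²θ)].
With r = 0.0515 m, L = 0.2264 m, θ = 73.3°: the bracketed kinematic factor |dx/dθ| = 0.052632 m.
ω = v/|dx/dθ| = 0.23/0.052632 = 4.37 rad/s.

4.37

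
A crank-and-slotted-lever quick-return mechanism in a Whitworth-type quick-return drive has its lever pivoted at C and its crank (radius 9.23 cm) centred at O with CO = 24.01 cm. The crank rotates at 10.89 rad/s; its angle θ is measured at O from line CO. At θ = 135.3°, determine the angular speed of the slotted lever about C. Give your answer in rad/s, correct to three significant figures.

2.27

ω = 10.89 rad/s
Crank pin A relative to C: A = (d + r cosθ, r sinθ); lever angle φ = atan2(r sinθ, d + r cosθ).
Differentiating tanφ: φ̇ = rω(d cosθ + r)/(d² + r² + 2dr cosθ).
d² + r² + 2dr cosθ = |CA|² = 0.0346629 m²;  d cosθ + r = -0.078363 m.
|ω_lever| = |0.0923·10.89·-0.078363| / 0.0346629 = 2.2724 rad/s.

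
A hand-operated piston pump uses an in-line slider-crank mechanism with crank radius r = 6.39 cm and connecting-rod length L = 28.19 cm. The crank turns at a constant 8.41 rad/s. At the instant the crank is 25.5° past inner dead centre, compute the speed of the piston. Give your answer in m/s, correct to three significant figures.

0.279

ω = 8.41 rad/s
For an in-line slider-crank, x = r cosθ + √(L² − r² sin²θ), so v = −rω sinθ·[1 + r cosθ/√(L² − r² sin²θ)].
With r = 0.0639 m, L = 0.2819 m, θ = 25.5°: √(L² − r² sin²θ) = 0.28055 m.
v = −0.0639·8.41·0.43051·[1 + 0.0639·0.90259/0.28055] = -0.27892 m/s.
|v| = 0.27892 m/s.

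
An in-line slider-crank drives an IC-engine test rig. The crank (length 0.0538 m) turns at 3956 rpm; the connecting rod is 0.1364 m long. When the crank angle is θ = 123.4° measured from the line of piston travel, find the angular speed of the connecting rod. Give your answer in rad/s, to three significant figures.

95.3

ω = 414.3 rad/s (converted from 3956 rpm).
The rod makes angle φ with the slider axis where L sinφ = r sinθ; differentiating, L cosφ·φ̇ = r ω cosθ.
L cosφ = √(L² − r² sin²θ) = 0.12879 m.
|ω_rod| = r ω |cosθ| / √(L² − r² sin²θ) = 0.0538·414.3·0.55048/0.12879 = 95.261 rad/s.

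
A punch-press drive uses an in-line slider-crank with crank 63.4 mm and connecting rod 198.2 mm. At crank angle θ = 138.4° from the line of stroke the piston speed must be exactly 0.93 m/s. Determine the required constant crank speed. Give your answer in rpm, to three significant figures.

279

For an in-line slider-crank, |v_piston| = rω|sinθ|·[1 + r cosθ/√(L² − r² sin²θ)].
With r = 0.0634 m, L = 0.1982 m, θ = 138.4°: the bracketed kinematic factor |dx/dθ| = 0.031789 m.
ω = v/|dx/dθ| = 0.93/0.031789 = 29.255 rad/s.
N = 60ω/(2π) = 279.37 rpm.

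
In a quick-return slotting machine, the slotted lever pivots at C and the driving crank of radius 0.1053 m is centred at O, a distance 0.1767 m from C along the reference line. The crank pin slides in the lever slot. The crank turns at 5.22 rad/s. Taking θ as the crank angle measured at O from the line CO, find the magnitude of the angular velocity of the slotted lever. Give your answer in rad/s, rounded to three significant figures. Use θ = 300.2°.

1.75

ω = 5.22 rad/s
Crank pin A relative to C: A = (d + r cosθ, r sinθ); lever angle φ = atan2(r sinθ, d + r cosθ).
Differentiating tanφ: φ̇ = rω(d cosθ + r)/(d² + r² + 2dr cosθ).
d² + r² + 2dr cosθ = |CA|² = 0.0610299 m²;  d cosθ + r = +0.19418 m.
|ω_lever| = |0.1053·5.22·+0.19418| / 0.0610299 = 1.7489 rad/s.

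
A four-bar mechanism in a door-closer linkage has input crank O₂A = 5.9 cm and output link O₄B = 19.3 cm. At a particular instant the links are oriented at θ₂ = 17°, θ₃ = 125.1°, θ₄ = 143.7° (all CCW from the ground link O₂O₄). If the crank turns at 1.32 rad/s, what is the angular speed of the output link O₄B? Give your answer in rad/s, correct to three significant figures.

ω₂ = 1.32 rad/s
Differentiating the loop-closure r₂e^{iθ₂}+r₃e^{iθ₃}=r₁+r₄e^{iθ₄} gives r₂ω₂e^{iθ₂}+r₃ω₃e^{iθ₃}=r₄ω₄e^{iθ₄}.
Eliminating the other unknown: ω₄ = r₂ω₂ sin(θ₂−θ₃) / [r₄ sin(θ₄−θ₃)].
Numerator sine = -0.95052; denominator sine = +0.31896.
Result = 0.059·1.32·(-0.95052) / (0.193·(+0.31896)) = -1.2025 rad/s; magnitude 1.2025 rad/s.

1.20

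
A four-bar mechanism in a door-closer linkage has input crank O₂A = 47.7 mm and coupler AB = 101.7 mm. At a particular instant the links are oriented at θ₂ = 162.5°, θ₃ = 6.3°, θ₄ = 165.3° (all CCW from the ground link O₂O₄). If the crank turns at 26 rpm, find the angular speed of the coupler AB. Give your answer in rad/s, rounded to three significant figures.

0.174

ω₂ = 2.723 rad/s (from 26 rpm).
Differentiating the loop-closure r₂e^{iθ₂}+r₃e^{iθ₃}=r₁+r₄e^{iθ₄} gives r₂ω₂e^{iθ₂}+r₃ω₃e^{iθ₃}=r₄ω₄e^{iθ₄}.
Eliminating the other unknown: ω₃ = r₂ω₂ sin(θ₄−θ₂) / [r₃ sin(θ₃−θ₄)].
Numerator sine = +0.04885; denominator sine = -0.35837.
Result = 0.0477·2.723·(+0.04885) / (0.1017·(-0.35837)) = -0.17407 rad/s; magnitude 0.17407 rad/s.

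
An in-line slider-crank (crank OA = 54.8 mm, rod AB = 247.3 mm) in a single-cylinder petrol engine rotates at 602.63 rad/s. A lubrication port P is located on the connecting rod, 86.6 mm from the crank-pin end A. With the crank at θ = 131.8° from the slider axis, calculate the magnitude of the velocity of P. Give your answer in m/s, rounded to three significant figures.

ω = 602.6 rad/s.  Crank-pin speed |V_A| = rω = 33.024 m/s, perpendicular to OA.
Rod angle: sinφ = −(r/L) sinθ ⇒ φ = -9.508°; ω_rod = −rω cosθ/√(L²−r²sin²θ) = +90.248 rad/s.
V_P = V_A + ω_rod × AP, with AP = 0.0866 m along the rod.
Components: V_Px = −rω sinθ − a·ω_rod·sinφ = -23.328 m/s;  V_Py = rω cosθ + a·ω_rod·cosφ = -14.304 m/s.
|V_P| = √(V_Px² + V_Py²) = 27.364 m/s.

27.4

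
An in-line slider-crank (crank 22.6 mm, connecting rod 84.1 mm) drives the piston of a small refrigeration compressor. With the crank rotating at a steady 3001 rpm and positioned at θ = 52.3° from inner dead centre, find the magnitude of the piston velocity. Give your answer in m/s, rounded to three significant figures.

6.56

ω = 2π·3001/60 = 314.3 rad/s
For an in-line slider-crank, x = r cosθ + √(L² − r² sin²θ), so v = −rω sinθ·[1 + r cosθ/√(L² − r² sin²θ)].
With r = 0.0226 m, L = 0.0841 m, θ = 52.3°: √(L² − r² sin²θ) = 0.082177 m.
v = −0.0226·314.3·0.79122·[1 + 0.0226·0.61153/0.082177] = -6.5647 m/s.
|v| = 6.5647 m/s.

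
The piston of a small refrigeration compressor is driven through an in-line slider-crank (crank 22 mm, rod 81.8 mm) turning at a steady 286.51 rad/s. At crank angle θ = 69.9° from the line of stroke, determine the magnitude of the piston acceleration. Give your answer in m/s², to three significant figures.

ω = 286.5 rad/s
x(θ) = r cosθ + √(L² − r² sin²θ); with ω constant, a = ω²·d²x/dθ².
d²x/dθ² = −r cosθ − r²(cos2θ)/√u − r⁴ sin²2θ/(4u^{3/2}),  u = L² − r² sin²θ = 0.0062644 m².
Substituting r = 0.022 m, L = 0.0818 m, θ = 69.9°: d²x/dθ² = -0.002939 m.
a = ω²·d²x/dθ² = (286.5)²·(-0.002939) = -241.26 m/s²;  |a| = 241.26 m/s².

241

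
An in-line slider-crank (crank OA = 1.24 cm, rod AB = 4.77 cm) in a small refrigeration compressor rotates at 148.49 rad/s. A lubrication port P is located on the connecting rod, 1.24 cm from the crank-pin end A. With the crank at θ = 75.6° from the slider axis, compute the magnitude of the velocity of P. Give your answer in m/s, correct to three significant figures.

ω = 148.5 rad/s.  Crank-pin speed |V_A| = rω = 1.8413 m/s, perpendicular to OA.
Rod angle: sinφ = −(r/L) sinθ ⇒ φ = -14.584°; ω_rod = −rω cosθ/√(L²−r²sin²θ) = -9.9193 rad/s.
V_P = V_A + ω_rod × AP, with AP = 0.0124 m along the rod.
Components: V_Px = −rω sinθ − a·ω_rod·sinφ = -1.8144 m/s;  V_Py = rω cosθ + a·ω_rod·cosφ = +0.33887 m/s.
|V_P| = √(V_Px² + V_Py²) = 1.8458 m/s.

1.85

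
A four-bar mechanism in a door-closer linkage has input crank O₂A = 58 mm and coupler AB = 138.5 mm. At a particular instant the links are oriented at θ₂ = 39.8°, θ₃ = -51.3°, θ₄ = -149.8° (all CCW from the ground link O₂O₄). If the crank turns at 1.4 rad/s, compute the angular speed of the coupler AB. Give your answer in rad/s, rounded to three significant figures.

0.0989

ω₂ = 1.4 rad/s
Differentiating the loop-closure r₂e^{iθ₂}+r₃e^{iθ₃}=r₁+r₄e^{iθ₄} gives r₂ω₂e^{iθ₂}+r₃ω₃e^{iθ₃}=r₄ω₄e^{iθ₄}.
Eliminating the other unknown: ω₃ = r₂ω₂ sin(θ₄−θ₂) / [r₃ sin(θ₃−θ₄)].
Numerator sine = +0.16677; denominator sine = +0.98902.
Result = 0.058·1.4·(+0.16677) / (0.1385·(+0.98902)) = +0.098859 rad/s; magnitude 0.098859 rad/s.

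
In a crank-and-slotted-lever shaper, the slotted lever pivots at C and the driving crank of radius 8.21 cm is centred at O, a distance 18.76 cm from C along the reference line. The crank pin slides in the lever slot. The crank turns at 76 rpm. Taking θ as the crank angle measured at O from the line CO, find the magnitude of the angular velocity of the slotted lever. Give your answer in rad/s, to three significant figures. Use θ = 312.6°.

ω = 7.959 rad/s (from 76 rpm).
Crank pin A relative to C: A = (d + r cosθ, r sinθ); lever angle φ = atan2(r sinθ, d + r cosθ).
Differentiating tanφ: φ̇ = rω(d cosθ + r)/(d² + r² + 2dr cosθ).
d² + r² + 2dr cosθ = |CA|² = 0.0627846 m²;  d cosθ + r = +0.20908 m.
|ω_lever| = |0.0821·7.959·+0.20908| / 0.0627846 = 2.1759 rad/s.

2.18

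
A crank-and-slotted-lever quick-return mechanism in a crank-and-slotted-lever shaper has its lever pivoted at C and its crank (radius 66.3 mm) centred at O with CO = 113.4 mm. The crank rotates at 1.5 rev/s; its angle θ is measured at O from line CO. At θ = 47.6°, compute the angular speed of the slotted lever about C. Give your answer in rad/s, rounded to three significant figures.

ω = 9.425 rad/s (from 1.5 rev/s).
Crank pin A relative to C: A = (d + r cosθ, r sinθ); lever angle φ = atan2(r sinθ, d + r cosθ).
Differentiating tanφ: φ̇ = rω(d cosθ + r)/(d² + r² + 2dr cosθ).
d² + r² + 2dr cosθ = |CA|² = 0.0273946 m²;  d cosθ + r = +0.14277 m.
|ω_lever| = |0.0663·9.425·+0.14277| / 0.0273946 = 3.2564 rad/s.

3.26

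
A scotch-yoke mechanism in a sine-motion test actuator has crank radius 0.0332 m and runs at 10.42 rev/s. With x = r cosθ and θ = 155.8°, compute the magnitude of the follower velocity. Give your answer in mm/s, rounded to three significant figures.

891

ω = 65.47 rad/s (from 10.42 rev/s).
x = r cosθ ⇒ ẋ = −rω sinθ.
|v| = rω|sinθ| = 0.0332·65.47·|sin 155.8°| = 0.89102 m/s = 891.02 mm/s.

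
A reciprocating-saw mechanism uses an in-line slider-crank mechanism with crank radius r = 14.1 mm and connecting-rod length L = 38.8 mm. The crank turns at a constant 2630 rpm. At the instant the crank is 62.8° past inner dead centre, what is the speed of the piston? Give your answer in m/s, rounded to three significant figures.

4.06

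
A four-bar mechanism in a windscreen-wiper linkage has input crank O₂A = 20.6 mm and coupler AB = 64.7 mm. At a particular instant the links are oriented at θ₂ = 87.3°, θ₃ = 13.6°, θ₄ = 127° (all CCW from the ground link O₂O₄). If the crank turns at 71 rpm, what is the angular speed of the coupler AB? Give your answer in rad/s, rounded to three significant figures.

ω₂ = 7.435 rad/s (from 71 rpm).
Differentiating the loop-closure r₂e^{iθ₂}+r₃e^{iθ₃}=r₁+r₄e^{iθ₄} gives r₂ω₂e^{iθ₂}+r₃ω₃e^{iθ₃}=r₄ω₄e^{iθ₄}.
Eliminating the other unknown: ω₃ = r₂ω₂ sin(θ₄−θ₂) / [r₃ sin(θ₃−θ₄)].
Numerator sine = +0.63877; denominator sine = -0.91775.
Result = 0.0206·7.435·(+0.63877) / (0.0647·(-0.91775)) = -1.6477 rad/s; magnitude 1.6477 rad/s.

1.65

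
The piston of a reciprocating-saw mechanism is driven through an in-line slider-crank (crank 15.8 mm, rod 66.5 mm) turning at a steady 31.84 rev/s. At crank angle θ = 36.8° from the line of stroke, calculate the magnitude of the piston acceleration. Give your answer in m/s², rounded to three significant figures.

ω = 2π·31.8 = 200.1 rad/s
x(θ) = r cosθ + √(L² − r² sin²θ); with ω constant, a = ω²·d²x/dθ².
d²x/dθ² = −r cosθ − r²(cos2θ)/√u − r⁴ sin²2θ/(4u^{3/2}),  u = L² − r² sin²θ = 0.00433267 m².
Substituting r = 0.0158 m, L = 0.0665 m, θ = 36.8°: d²x/dθ² = -0.013773 m.
a = ω²·d²x/dθ² = (200.1)²·(-0.013773) = -551.22 m/s²;  |a| = 551.22 m/s².

551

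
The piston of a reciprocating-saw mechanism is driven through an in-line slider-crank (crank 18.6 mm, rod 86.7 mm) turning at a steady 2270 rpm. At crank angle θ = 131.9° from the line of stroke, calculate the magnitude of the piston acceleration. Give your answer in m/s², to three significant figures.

724

ω = 2π·2270/60 = 237.7 rad/s
x(θ) = r cosθ + √(L² − r² sin²θ); with ω constant, a = ω²·d²x/dθ².
d²x/dθ² = −r cosθ − r²(cos2θ)/√u − r⁴ sin²2θ/(4u^{3/2}),  u = L² − r² sin²θ = 0.00732523 m².
Substituting r = 0.0186 m, L = 0.0867 m, θ = 131.9°: d²x/dθ² = +0.012811 m.
a = ω²·d²x/dθ² = (237.7)²·(+0.012811) = +723.93 m/s²;  |a| = 723.93 m/s².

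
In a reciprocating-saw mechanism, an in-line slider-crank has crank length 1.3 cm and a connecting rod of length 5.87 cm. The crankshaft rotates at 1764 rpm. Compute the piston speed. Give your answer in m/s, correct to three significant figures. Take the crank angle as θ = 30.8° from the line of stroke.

1.47

ω = 2π·1764/60 = 184.7 rad/s
For an in-line slider-crank, x = r cosθ + √(L² − r² sin²θ), so v = −rω sinθ·[1 + r cosθ/√(L² − r² sin²θ)].
With r = 0.013 m, L = 0.0587 m, θ = 30.8°: √(L² − r² sin²θ) = 0.058321 m.
v = −0.013·184.7·0.51204·[1 + 0.013·0.85896/0.058321] = -1.4651 m/s.
|v| = 1.4651 m/s.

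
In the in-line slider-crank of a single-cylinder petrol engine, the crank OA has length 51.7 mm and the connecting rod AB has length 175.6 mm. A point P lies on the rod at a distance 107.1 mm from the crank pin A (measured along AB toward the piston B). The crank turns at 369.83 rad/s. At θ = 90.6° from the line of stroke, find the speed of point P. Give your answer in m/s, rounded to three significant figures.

19.1

ω = 369.8 rad/s.  Crank-pin speed |V_A| = rω = 19.12 m/s, perpendicular to OA.
Rod angle: sinφ = −(r/L) sinθ ⇒ φ = -17.122°; ω_rod = −rω cosθ/√(L²−r²sin²θ) = +1.1931 rad/s.
V_P = V_A + ω_rod × AP, with AP = 0.1071 m along the rod.
Components: V_Px = −rω sinθ − a·ω_rod·sinφ = -19.082 m/s;  V_Py = rω cosθ + a·ω_rod·cosφ = -0.078105 m/s.
|V_P| = √(V_Px² + V_Py²) = 19.082 m/s.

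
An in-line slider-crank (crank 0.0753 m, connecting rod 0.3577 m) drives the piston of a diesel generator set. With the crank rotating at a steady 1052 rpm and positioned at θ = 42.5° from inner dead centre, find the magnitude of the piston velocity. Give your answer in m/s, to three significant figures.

6.48

ω = 2π·1052/60 = 110.2 rad/s
For an in-line slider-crank, x = r cosθ + √(L² − r² sin²θ), so v = −rω sinθ·[1 + r cosθ/√(L² − r² sin²θ)].
With r = 0.0753 m, L = 0.3577 m, θ = 42.5°: √(L² − r² sin²θ) = 0.35406 m.
v = −0.0753·110.2·0.67559·[1 + 0.0753·0.73728/0.35406] = -6.4831 m/s.
|v| = 6.4831 m/s.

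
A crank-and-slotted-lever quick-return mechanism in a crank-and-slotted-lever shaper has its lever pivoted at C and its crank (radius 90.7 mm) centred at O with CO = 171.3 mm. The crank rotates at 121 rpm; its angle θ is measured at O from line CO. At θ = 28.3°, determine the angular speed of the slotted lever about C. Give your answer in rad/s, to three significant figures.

ω = 12.67 rad/s (from 121 rpm).
Crank pin A relative to C: A = (d + r cosθ, r sinθ); lever angle φ = atan2(r sinθ, d + r cosθ).
Differentiating tanφ: φ̇ = rω(d cosθ + r)/(d² + r² + 2dr cosθ).
d² + r² + 2dr cosθ = |CA|² = 0.06493 m²;  d cosθ + r = +0.24153 m.
|ω_lever| = |0.0907·12.67·+0.24153| / 0.06493 = 4.275 rad/s.

4.28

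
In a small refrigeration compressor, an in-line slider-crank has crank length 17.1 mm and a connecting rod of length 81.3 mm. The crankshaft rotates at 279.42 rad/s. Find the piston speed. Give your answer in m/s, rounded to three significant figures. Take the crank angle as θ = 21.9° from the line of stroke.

ω = 279.4 rad/s
For an in-line slider-crank, x = r cosθ + √(L² − r² sin²θ), so v = −rω sinθ·[1 + r cosθ/√(L² − r² sin²θ)].
With r = 0.0171 m, L = 0.0813 m, θ = 21.9°: √(L² − r² sin²θ) = 0.081049 m.
v = −0.0171·279.4·0.37299·[1 + 0.0171·0.92784/0.081049] = -2.131 m/s.
|v| = 2.131 m/s.

2.13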